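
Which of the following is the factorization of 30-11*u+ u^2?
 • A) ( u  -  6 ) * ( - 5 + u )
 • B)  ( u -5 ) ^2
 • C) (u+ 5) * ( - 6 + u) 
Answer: A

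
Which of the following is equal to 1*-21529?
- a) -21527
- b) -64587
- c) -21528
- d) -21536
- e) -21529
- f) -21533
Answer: e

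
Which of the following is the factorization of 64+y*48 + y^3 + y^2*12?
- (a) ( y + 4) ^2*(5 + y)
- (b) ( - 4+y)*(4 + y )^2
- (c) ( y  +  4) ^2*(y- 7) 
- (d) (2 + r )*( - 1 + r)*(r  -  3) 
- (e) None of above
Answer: e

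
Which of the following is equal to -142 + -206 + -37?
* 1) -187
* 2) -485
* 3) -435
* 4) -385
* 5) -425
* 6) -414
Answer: 4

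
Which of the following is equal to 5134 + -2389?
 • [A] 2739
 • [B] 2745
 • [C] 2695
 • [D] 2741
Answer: B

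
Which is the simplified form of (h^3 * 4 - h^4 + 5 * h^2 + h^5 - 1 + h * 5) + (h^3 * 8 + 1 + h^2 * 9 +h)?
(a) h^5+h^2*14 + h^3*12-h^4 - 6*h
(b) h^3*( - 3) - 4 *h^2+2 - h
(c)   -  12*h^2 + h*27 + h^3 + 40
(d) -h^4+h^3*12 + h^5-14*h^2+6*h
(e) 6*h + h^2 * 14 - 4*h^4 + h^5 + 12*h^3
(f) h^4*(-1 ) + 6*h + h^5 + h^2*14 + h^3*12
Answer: f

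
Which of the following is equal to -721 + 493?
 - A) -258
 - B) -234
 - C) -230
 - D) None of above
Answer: D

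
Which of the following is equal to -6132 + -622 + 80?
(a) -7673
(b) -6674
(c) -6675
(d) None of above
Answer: b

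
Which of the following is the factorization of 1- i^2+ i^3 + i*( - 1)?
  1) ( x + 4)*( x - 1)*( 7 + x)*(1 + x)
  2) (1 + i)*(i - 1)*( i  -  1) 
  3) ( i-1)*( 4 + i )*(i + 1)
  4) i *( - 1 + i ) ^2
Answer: 2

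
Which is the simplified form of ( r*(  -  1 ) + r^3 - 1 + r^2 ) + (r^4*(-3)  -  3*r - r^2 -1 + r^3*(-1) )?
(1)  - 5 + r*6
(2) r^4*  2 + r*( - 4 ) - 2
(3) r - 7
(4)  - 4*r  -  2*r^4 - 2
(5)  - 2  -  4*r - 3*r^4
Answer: 5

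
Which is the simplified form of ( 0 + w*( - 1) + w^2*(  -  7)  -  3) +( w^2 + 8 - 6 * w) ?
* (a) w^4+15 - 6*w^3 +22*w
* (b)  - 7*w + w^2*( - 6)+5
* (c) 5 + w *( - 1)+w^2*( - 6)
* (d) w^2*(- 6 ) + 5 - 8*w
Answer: b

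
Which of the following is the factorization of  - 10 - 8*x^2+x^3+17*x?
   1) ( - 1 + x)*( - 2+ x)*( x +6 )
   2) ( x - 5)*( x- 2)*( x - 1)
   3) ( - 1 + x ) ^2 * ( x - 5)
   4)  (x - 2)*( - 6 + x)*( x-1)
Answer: 2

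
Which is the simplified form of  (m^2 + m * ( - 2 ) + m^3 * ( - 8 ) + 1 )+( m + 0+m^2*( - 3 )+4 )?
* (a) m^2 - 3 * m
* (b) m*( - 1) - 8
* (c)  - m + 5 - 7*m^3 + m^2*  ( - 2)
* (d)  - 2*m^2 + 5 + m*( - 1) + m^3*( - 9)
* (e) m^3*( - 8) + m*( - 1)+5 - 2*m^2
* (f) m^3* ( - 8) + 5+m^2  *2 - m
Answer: e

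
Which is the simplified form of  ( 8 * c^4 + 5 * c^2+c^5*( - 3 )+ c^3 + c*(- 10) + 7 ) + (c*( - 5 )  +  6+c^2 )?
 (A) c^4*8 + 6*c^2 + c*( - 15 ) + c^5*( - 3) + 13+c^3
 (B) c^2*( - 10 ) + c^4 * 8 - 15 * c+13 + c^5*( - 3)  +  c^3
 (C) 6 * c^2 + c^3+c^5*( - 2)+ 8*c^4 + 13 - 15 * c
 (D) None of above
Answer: A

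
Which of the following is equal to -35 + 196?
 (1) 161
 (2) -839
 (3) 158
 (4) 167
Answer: 1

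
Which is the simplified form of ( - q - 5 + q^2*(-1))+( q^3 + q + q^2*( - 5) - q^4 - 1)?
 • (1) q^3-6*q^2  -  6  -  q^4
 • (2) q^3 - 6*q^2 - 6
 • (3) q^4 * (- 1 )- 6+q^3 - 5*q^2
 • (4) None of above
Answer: 1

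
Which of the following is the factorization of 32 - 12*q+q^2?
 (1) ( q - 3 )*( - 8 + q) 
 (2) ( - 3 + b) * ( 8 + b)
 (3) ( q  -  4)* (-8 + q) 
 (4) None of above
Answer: 3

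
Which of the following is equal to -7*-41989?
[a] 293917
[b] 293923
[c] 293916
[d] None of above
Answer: b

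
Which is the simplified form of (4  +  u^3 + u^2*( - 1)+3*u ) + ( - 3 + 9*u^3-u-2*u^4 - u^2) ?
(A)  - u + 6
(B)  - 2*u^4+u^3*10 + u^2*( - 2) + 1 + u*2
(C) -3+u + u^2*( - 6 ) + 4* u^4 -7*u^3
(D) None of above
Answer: B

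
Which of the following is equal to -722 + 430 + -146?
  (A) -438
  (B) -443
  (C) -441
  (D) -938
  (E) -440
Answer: A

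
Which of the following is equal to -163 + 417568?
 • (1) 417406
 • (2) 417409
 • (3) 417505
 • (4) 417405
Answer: 4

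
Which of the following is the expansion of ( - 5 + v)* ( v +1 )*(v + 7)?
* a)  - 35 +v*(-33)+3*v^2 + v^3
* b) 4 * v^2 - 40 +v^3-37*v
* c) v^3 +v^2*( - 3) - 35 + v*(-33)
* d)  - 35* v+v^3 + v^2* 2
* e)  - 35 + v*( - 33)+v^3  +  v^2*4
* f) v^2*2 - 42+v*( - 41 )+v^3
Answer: a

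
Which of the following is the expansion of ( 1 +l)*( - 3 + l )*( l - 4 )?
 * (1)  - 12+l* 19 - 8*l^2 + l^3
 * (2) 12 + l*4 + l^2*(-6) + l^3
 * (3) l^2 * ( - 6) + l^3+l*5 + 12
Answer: 3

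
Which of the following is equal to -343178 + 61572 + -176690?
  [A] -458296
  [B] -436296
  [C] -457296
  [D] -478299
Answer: A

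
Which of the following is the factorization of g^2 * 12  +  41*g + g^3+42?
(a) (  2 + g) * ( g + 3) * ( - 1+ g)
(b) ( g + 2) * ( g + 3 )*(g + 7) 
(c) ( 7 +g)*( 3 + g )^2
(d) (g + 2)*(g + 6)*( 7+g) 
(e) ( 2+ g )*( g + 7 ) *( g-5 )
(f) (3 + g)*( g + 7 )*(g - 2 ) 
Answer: b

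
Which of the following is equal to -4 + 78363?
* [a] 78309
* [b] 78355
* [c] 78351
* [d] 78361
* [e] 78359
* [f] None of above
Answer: e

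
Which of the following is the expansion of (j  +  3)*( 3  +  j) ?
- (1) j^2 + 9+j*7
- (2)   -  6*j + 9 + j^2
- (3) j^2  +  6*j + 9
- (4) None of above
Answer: 3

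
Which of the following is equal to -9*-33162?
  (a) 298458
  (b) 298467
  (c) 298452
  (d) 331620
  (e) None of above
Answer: a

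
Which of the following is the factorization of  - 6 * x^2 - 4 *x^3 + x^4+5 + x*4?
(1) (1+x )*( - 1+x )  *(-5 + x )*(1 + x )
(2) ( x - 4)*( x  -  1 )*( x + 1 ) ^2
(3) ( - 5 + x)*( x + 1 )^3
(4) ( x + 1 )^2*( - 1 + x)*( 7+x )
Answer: 1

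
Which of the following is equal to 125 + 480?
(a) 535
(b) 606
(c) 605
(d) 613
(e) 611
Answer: c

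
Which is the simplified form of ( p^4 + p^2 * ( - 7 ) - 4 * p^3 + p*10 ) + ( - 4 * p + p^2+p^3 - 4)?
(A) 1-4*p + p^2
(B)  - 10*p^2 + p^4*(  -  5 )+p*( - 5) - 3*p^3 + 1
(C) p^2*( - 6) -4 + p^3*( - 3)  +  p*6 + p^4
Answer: C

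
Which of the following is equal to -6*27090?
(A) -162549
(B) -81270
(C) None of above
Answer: C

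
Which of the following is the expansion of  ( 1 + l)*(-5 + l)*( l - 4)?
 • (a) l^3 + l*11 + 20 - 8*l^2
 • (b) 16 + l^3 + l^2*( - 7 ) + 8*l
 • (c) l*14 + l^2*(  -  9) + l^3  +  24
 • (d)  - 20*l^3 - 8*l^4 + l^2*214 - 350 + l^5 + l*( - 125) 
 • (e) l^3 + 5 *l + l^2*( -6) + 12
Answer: a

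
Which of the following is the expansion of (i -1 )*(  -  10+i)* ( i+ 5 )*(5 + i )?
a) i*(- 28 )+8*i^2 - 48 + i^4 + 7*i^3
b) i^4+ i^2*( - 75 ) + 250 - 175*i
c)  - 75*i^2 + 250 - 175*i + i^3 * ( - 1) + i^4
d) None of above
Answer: c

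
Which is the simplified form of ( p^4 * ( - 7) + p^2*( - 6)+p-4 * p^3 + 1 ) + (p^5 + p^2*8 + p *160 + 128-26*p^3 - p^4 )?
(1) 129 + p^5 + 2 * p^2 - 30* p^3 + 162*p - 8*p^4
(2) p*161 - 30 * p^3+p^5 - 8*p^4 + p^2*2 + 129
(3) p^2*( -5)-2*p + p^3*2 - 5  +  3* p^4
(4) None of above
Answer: 2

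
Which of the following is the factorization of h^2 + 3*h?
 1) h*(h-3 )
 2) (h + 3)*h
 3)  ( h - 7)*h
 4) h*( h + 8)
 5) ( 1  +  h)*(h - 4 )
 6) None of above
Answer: 2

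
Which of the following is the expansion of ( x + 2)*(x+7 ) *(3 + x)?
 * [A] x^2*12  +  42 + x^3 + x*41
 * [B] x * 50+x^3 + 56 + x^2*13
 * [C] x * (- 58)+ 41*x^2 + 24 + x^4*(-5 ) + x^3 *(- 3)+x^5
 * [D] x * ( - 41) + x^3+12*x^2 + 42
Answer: A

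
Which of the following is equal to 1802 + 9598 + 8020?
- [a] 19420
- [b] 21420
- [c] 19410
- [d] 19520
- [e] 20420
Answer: a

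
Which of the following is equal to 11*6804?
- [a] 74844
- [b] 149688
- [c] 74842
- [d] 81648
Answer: a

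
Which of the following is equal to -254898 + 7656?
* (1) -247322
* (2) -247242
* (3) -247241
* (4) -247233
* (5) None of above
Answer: 2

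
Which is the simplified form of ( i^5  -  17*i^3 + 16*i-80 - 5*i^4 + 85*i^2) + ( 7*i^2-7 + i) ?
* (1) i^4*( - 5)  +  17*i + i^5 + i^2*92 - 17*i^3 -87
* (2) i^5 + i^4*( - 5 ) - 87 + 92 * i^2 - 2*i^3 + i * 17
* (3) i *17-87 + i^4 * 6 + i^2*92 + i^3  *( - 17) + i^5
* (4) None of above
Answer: 1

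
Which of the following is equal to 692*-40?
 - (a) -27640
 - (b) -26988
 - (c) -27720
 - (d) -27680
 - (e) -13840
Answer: d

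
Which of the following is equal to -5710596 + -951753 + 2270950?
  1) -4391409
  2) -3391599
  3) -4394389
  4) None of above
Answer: 4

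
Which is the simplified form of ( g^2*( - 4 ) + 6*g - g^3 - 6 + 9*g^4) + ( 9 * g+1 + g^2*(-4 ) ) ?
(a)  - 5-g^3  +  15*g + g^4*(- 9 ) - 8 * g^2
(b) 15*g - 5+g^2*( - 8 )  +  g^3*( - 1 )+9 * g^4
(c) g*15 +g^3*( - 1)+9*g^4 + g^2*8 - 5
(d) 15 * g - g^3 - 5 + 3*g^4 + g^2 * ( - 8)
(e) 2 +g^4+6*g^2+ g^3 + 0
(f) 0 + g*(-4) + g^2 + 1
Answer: b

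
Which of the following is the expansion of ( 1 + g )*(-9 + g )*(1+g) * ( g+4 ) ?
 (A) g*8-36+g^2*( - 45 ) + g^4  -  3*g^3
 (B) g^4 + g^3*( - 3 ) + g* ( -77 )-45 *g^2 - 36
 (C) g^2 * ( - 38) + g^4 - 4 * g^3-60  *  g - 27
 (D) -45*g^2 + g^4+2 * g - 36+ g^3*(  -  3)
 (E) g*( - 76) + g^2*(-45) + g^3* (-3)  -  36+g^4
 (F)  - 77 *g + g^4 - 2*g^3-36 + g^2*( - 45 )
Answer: B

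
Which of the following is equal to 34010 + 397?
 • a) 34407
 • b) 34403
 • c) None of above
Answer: a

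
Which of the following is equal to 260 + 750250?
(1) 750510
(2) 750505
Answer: 1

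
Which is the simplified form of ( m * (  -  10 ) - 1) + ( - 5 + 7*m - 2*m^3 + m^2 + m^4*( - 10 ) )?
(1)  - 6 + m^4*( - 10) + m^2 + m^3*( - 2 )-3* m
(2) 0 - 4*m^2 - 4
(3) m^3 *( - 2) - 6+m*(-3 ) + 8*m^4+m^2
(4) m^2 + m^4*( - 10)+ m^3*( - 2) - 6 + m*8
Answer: 1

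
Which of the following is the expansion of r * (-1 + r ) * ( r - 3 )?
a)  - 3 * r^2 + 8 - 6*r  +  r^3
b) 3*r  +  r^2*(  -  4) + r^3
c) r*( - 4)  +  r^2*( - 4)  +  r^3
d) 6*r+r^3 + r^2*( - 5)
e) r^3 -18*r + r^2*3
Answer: b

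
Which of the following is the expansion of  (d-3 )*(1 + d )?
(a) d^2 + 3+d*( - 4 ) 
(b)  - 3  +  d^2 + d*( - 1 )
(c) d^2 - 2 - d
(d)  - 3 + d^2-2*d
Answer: d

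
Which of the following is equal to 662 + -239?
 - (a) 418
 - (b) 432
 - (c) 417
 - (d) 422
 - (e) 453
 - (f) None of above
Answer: f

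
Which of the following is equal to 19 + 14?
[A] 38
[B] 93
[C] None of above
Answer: C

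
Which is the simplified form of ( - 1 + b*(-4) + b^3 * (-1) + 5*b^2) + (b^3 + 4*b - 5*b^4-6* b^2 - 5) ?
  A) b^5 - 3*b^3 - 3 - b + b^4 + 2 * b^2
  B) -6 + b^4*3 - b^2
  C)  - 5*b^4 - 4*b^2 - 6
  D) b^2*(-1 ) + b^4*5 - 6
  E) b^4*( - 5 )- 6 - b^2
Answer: E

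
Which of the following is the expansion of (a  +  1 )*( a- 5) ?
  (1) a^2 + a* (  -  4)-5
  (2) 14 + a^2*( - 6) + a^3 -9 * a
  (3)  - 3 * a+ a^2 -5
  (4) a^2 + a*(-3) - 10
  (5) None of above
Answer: 1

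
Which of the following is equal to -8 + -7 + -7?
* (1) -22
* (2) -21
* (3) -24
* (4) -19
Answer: 1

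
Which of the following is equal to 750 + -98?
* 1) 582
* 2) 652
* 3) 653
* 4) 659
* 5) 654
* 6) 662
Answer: 2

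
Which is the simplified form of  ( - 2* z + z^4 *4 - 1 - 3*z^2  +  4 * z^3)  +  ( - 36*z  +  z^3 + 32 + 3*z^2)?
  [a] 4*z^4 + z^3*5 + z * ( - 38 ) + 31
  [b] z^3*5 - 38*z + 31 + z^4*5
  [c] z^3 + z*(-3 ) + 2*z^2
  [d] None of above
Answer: a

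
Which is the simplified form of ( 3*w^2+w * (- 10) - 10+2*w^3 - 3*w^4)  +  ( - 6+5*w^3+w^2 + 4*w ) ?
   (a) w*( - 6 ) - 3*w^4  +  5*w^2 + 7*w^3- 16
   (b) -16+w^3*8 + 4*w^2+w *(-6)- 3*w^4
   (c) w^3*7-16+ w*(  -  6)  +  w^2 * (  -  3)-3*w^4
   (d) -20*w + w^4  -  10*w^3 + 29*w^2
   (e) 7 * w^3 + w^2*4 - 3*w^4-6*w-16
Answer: e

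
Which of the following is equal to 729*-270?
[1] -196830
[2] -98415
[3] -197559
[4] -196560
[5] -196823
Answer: 1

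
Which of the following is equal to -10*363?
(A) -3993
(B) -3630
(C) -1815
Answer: B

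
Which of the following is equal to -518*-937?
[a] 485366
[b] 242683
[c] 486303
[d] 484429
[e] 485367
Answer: a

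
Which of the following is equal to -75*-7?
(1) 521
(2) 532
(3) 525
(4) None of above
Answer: 3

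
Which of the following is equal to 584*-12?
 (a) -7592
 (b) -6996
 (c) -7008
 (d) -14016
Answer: c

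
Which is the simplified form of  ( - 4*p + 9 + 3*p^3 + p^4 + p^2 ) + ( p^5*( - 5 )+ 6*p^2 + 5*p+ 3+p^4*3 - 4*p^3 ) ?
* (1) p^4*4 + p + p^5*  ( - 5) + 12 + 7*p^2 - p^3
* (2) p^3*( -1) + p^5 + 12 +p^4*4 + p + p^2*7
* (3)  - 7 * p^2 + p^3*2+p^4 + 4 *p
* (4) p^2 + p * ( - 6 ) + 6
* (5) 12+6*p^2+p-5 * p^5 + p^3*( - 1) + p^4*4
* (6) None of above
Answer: 1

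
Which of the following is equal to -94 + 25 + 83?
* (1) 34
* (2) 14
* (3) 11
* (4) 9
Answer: 2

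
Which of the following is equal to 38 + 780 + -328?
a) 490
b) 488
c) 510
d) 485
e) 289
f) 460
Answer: a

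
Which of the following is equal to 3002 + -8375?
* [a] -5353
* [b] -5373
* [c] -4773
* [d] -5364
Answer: b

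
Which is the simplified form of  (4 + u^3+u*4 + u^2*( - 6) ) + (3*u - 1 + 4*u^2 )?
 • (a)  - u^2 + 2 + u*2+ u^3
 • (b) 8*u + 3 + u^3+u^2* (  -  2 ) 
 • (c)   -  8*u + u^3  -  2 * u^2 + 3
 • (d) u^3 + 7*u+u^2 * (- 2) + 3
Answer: d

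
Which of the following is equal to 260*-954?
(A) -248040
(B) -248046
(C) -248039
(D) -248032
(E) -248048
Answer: A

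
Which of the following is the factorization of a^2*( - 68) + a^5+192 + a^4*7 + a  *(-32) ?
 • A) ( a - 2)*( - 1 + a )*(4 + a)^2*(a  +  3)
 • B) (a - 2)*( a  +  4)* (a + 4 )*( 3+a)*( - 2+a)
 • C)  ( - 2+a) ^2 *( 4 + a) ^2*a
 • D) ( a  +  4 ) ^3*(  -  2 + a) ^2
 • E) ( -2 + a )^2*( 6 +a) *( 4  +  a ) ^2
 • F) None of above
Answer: B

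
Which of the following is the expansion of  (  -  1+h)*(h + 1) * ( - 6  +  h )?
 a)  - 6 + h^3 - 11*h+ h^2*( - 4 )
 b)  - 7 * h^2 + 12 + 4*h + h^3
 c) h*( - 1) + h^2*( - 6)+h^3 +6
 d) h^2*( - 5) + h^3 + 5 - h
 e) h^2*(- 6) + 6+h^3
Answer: c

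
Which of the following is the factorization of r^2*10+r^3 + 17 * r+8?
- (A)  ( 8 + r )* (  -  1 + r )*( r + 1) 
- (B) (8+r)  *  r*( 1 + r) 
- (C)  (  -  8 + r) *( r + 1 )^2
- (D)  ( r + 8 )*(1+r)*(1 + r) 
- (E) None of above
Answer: D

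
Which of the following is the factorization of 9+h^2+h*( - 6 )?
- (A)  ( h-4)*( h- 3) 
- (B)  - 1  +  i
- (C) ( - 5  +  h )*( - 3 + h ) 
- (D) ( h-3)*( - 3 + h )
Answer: D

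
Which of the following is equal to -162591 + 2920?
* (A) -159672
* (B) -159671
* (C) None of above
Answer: B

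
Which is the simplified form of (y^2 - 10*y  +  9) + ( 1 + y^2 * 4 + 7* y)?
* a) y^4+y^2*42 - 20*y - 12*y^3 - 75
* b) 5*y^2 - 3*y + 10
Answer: b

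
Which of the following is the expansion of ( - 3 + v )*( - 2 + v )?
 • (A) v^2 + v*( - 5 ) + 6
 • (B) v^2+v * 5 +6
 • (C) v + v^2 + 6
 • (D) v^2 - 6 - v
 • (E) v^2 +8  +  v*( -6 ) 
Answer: A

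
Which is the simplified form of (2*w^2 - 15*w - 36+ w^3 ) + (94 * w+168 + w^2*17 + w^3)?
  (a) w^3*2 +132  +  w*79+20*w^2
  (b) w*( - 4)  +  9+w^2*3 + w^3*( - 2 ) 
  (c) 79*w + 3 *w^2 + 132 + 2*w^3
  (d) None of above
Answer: d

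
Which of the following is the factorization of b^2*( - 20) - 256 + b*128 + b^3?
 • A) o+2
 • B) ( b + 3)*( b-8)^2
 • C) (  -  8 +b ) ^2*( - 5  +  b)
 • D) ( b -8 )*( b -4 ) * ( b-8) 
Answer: D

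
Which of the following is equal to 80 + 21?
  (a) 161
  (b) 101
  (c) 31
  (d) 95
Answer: b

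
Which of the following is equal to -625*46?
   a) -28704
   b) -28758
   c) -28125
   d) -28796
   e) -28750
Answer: e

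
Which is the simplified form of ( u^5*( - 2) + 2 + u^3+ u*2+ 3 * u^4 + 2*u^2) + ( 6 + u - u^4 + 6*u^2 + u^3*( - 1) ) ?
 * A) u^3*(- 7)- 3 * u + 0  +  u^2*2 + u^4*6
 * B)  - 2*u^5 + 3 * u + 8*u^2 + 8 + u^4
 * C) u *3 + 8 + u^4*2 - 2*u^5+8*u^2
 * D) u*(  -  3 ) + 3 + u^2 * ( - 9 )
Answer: C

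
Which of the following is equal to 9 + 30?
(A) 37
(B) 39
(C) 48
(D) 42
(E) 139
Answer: B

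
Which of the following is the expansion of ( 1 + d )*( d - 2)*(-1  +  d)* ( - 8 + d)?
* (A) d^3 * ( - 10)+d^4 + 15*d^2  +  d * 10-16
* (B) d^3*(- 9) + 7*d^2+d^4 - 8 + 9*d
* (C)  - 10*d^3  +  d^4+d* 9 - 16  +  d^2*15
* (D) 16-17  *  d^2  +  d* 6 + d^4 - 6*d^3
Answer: A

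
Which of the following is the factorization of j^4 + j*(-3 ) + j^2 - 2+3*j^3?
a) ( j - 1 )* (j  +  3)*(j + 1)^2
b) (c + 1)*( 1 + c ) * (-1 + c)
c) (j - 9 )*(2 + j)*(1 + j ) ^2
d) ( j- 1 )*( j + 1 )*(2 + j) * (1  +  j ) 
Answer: d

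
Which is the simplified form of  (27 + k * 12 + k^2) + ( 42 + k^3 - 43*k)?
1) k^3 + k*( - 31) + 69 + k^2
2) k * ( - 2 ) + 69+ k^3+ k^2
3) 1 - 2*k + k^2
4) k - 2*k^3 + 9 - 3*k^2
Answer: 1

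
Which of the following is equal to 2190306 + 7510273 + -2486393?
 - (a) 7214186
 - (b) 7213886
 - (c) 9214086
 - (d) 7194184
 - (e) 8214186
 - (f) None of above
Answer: a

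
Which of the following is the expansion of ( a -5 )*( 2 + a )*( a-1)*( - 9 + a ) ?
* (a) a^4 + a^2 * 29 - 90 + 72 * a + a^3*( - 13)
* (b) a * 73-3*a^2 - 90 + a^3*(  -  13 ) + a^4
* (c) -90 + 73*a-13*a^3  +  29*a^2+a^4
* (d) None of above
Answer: c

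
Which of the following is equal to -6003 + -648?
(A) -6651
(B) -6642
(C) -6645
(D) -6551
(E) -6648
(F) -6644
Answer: A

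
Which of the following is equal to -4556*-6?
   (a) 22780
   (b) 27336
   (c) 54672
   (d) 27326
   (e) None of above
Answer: b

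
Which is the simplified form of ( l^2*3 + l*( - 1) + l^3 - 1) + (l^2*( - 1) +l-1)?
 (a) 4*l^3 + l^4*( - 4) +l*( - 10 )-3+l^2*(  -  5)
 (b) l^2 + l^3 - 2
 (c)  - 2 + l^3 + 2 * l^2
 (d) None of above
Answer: c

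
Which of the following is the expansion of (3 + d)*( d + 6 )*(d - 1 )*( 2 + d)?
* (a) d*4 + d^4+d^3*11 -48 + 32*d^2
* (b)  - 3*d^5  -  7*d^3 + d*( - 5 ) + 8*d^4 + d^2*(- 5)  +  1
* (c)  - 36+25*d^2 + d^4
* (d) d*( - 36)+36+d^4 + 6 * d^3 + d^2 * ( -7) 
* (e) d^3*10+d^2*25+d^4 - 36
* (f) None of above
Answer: e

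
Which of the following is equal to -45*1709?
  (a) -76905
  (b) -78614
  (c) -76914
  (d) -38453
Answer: a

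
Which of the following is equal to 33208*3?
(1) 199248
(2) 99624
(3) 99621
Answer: 2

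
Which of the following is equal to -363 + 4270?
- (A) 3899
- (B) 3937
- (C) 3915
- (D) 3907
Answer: D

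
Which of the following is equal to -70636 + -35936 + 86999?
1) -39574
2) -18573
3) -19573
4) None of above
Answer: 3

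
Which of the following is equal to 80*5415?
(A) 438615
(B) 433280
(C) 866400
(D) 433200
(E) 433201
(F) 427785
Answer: D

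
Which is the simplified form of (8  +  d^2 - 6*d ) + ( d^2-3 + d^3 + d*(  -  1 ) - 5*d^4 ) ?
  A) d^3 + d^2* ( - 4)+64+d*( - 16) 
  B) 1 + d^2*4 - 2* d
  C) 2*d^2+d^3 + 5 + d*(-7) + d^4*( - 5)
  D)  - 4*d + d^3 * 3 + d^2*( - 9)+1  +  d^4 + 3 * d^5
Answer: C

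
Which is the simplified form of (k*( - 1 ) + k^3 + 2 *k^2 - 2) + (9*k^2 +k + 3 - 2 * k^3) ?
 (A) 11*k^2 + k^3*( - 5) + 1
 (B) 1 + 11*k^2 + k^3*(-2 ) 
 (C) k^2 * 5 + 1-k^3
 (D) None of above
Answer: D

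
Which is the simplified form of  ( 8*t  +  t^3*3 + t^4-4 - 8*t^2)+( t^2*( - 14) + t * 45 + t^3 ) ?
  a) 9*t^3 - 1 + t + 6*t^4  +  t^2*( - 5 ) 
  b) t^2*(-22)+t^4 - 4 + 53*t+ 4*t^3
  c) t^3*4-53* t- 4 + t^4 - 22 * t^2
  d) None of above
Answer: b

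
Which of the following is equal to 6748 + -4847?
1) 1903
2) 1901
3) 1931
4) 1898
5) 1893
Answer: 2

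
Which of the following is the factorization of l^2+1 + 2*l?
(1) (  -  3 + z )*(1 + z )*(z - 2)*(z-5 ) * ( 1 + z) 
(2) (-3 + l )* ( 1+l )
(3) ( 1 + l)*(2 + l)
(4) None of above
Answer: 4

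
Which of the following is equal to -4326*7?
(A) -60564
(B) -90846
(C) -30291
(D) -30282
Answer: D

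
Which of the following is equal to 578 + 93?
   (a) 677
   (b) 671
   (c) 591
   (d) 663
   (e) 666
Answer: b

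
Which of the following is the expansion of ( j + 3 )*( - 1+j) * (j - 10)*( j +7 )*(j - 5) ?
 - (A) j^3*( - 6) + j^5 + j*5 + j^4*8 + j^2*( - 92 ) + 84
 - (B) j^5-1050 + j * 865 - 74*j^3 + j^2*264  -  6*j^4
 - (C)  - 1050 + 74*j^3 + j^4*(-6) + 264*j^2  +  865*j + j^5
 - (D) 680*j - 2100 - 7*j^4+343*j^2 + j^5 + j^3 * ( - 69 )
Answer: B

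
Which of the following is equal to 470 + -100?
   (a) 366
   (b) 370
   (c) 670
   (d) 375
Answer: b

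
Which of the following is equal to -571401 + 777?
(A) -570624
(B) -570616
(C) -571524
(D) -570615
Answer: A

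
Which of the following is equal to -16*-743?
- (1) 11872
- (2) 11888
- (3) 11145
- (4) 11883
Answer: 2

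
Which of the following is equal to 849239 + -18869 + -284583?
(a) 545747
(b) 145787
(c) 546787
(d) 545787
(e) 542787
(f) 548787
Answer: d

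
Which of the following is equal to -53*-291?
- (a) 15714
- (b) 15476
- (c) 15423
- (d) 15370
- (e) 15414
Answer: c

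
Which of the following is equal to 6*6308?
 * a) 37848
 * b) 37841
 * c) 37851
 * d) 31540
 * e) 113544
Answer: a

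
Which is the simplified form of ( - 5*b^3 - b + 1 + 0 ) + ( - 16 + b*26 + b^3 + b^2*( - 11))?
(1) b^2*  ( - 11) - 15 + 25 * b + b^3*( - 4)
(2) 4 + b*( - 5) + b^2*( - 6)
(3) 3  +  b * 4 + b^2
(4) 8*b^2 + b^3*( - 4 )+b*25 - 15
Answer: 1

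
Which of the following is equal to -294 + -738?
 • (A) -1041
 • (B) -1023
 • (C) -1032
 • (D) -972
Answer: C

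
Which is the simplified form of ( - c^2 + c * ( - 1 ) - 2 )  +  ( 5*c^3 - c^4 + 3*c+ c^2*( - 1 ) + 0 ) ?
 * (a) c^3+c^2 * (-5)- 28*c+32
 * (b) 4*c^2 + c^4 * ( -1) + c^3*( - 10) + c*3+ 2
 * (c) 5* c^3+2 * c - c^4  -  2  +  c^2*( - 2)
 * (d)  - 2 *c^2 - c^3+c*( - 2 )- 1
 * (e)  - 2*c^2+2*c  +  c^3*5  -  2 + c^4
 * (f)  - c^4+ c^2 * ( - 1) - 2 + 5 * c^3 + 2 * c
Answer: c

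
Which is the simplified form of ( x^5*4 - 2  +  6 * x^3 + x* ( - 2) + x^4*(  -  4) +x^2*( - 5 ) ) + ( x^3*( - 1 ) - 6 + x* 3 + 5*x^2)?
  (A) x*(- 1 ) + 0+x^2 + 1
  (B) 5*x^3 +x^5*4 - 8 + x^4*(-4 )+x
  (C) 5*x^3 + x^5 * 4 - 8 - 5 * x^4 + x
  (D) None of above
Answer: B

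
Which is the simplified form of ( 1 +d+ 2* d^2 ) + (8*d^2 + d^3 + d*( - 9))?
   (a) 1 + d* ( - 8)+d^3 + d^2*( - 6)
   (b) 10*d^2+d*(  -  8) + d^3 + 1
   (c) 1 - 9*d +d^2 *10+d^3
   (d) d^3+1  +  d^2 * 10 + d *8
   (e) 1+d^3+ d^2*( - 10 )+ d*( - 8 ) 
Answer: b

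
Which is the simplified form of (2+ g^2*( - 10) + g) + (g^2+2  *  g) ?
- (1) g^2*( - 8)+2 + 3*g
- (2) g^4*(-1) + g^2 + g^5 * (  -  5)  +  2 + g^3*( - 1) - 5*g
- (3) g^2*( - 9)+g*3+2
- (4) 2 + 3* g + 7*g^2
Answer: 3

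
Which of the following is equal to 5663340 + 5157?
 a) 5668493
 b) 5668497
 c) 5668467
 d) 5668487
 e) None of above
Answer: b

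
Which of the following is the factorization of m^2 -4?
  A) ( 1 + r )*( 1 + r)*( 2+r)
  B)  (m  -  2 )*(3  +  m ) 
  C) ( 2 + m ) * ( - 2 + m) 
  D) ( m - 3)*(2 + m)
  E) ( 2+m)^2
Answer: C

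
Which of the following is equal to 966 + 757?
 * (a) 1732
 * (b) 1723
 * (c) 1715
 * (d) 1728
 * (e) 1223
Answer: b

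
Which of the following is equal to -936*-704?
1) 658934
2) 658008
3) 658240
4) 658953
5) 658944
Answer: 5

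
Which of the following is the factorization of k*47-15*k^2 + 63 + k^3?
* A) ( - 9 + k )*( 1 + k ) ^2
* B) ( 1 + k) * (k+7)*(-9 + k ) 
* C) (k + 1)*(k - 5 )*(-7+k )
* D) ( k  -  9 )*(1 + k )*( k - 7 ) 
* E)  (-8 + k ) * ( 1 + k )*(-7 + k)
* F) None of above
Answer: D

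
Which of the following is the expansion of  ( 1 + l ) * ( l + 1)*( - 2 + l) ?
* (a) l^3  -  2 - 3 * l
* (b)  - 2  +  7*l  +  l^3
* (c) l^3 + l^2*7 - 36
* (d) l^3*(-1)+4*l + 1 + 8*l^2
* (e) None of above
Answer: a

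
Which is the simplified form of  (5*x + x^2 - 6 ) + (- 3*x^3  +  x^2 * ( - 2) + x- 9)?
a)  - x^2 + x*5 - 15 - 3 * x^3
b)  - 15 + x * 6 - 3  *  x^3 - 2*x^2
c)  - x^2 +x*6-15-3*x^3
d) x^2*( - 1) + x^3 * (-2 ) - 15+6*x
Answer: c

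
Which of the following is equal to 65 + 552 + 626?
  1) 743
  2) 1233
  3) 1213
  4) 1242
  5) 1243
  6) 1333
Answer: 5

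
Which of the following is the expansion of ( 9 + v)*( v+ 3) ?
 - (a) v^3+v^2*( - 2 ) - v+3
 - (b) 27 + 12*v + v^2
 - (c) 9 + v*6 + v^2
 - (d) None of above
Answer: b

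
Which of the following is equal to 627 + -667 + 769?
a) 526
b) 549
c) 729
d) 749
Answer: c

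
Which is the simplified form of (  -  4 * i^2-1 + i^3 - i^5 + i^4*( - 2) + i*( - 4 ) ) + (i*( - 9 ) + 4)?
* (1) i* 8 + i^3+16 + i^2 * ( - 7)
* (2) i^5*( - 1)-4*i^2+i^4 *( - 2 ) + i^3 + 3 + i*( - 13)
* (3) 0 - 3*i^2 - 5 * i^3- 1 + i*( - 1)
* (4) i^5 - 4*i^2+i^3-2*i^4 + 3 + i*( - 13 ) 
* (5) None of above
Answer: 2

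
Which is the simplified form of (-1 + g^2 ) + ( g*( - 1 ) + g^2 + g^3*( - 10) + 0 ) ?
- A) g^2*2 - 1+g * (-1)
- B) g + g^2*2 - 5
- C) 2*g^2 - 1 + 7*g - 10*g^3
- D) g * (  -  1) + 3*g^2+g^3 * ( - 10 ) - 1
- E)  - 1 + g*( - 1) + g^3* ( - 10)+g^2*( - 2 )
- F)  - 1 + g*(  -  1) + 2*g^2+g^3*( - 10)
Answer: F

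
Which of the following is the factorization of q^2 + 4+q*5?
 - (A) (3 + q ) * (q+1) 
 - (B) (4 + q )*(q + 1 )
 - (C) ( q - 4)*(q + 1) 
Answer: B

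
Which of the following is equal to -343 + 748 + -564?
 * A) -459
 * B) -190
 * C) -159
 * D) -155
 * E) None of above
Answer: C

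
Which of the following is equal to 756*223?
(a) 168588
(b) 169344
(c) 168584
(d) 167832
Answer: a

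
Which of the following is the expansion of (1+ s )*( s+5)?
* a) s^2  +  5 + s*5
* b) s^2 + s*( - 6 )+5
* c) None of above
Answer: c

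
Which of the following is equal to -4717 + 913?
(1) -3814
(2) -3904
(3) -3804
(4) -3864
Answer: 3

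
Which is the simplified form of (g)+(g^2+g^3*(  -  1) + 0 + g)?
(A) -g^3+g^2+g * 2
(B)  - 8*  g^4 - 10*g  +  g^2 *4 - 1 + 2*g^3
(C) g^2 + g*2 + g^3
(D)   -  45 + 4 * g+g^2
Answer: A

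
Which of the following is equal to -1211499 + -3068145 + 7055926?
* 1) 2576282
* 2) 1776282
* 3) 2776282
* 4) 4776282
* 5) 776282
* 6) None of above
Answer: 3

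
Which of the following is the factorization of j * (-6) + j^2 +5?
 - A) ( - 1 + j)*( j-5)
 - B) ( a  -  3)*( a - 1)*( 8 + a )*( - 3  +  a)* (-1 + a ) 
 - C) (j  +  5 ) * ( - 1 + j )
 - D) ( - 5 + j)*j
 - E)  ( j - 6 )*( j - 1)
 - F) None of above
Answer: A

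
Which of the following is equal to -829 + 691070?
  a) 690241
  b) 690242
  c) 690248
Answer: a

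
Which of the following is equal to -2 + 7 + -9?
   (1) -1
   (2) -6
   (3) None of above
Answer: 3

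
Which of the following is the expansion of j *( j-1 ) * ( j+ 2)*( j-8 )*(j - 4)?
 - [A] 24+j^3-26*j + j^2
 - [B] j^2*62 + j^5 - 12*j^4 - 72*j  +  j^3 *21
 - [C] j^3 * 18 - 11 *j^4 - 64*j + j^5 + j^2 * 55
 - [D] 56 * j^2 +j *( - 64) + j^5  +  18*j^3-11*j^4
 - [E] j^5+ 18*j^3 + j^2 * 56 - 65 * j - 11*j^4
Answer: D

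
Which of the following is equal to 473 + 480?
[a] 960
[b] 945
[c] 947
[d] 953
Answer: d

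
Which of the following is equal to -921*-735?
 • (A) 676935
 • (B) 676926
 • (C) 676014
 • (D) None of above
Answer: A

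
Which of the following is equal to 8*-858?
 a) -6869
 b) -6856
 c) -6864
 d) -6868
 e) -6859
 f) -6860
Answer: c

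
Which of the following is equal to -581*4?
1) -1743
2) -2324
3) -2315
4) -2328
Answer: 2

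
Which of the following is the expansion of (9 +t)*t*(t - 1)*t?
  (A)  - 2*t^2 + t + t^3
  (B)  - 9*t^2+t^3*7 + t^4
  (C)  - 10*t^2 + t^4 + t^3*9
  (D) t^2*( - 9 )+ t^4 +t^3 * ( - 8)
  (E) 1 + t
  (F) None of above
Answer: F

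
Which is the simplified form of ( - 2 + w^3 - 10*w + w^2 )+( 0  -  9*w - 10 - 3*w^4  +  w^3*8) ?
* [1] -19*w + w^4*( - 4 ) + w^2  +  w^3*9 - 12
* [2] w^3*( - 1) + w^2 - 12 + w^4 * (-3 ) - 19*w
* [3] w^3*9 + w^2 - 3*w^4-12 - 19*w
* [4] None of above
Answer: 3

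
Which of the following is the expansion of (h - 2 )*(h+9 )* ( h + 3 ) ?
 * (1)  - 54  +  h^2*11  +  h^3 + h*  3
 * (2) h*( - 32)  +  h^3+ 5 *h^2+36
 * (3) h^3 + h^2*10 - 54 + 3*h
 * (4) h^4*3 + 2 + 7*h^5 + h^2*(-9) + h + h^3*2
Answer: 3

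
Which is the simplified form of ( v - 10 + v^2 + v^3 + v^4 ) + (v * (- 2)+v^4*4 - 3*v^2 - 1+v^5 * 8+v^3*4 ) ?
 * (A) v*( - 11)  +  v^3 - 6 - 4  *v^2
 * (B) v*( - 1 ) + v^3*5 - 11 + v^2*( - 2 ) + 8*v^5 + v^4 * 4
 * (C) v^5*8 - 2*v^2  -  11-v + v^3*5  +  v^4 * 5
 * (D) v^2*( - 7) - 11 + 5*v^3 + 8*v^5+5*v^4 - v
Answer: C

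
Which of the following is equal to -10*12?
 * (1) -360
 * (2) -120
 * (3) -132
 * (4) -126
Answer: 2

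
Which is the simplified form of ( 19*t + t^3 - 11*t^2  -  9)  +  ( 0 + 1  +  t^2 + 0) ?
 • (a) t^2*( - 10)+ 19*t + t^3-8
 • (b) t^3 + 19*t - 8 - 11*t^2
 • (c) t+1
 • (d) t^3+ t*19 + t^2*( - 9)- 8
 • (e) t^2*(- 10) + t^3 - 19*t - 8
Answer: a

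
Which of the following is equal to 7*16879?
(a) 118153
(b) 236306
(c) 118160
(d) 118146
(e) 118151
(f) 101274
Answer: a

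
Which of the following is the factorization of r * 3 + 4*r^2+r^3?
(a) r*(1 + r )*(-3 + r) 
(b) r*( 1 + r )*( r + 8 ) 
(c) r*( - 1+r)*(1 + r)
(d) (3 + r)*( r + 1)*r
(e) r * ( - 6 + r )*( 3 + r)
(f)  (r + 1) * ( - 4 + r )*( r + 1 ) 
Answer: d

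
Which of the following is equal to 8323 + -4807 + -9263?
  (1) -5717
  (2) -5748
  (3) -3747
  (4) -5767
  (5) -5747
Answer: 5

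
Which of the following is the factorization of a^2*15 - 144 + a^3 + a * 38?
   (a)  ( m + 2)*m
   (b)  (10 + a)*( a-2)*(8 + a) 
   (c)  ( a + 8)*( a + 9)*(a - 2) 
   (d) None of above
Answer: c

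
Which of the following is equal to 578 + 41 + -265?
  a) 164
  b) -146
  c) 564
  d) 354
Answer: d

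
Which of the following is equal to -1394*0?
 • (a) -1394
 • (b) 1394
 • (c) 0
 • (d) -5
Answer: c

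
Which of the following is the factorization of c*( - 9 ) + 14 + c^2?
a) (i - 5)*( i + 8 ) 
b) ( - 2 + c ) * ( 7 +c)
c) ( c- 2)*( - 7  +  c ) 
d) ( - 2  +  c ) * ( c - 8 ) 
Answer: c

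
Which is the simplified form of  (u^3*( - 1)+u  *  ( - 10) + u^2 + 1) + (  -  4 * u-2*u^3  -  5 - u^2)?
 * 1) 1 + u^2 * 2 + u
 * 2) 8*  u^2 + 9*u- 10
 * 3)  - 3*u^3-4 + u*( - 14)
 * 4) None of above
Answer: 3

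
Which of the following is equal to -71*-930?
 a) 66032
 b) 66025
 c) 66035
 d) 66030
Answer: d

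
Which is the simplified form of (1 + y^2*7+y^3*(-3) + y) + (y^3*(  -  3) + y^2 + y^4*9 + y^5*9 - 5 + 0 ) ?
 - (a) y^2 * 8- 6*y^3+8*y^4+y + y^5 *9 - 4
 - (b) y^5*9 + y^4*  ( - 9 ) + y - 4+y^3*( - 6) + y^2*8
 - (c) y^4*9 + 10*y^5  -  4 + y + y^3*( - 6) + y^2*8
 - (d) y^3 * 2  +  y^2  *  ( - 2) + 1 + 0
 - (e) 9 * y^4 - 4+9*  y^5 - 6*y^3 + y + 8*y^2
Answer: e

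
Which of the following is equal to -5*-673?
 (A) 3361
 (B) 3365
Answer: B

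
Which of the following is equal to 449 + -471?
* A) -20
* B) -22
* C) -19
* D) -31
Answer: B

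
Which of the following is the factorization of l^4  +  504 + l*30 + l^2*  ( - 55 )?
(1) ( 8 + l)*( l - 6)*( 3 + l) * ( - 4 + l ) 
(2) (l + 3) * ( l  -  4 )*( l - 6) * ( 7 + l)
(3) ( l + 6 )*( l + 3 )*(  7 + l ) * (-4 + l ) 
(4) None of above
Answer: 2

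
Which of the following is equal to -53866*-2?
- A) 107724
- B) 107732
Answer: B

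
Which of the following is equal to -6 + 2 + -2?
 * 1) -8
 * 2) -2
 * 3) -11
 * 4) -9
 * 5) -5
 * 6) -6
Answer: 6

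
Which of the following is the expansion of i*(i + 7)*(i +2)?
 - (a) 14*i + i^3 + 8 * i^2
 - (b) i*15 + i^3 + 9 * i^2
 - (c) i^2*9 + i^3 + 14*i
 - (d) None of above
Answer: c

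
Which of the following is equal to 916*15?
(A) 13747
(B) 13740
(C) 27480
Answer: B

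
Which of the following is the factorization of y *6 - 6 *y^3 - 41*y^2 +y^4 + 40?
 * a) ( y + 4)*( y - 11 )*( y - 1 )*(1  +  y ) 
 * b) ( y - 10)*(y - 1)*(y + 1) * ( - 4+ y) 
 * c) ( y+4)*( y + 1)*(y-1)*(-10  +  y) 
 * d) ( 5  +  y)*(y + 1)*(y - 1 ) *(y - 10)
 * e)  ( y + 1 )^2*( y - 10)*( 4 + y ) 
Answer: c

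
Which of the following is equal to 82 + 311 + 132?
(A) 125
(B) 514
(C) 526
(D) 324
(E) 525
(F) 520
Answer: E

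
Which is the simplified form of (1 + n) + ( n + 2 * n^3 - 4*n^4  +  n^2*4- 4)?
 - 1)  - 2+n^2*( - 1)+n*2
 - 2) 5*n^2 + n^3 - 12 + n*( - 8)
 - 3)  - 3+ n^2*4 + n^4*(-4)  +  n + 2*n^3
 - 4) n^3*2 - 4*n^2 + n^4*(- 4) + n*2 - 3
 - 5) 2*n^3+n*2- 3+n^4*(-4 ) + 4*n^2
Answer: 5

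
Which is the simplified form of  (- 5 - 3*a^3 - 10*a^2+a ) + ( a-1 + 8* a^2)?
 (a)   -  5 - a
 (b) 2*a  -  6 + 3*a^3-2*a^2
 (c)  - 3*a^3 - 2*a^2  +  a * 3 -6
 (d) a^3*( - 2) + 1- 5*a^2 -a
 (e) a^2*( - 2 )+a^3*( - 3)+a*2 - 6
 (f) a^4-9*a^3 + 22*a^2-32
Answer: e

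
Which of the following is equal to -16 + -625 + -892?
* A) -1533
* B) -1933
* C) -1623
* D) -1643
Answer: A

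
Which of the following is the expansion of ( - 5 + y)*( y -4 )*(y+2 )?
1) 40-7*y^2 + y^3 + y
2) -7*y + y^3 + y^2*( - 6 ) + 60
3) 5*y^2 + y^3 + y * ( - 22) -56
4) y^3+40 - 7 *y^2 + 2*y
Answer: 4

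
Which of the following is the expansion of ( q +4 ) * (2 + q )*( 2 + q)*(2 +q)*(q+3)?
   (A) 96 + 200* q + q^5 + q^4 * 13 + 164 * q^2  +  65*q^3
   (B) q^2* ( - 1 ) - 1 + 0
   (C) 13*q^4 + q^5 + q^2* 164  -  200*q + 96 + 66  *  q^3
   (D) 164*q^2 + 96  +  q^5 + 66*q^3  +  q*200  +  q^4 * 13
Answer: D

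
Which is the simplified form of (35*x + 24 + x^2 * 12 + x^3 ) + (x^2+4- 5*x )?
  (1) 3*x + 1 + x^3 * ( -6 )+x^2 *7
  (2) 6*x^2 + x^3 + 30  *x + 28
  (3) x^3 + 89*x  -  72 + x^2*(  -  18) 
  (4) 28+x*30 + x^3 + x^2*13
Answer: 4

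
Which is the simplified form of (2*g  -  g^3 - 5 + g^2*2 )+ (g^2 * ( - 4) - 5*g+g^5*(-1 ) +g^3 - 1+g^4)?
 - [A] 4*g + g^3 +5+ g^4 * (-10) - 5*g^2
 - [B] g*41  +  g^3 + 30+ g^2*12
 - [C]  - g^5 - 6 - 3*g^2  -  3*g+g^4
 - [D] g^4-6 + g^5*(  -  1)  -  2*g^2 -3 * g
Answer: D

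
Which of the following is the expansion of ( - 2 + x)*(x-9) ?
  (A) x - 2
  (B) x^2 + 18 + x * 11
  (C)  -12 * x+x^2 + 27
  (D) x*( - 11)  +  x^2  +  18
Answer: D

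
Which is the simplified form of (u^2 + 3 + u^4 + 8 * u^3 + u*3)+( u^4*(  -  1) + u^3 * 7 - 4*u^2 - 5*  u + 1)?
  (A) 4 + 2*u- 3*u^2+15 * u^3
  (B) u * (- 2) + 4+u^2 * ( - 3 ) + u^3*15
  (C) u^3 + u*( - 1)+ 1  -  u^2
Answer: B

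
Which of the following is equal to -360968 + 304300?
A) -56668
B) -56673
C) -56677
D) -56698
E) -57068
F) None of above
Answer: A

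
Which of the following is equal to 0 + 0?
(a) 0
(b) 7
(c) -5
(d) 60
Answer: a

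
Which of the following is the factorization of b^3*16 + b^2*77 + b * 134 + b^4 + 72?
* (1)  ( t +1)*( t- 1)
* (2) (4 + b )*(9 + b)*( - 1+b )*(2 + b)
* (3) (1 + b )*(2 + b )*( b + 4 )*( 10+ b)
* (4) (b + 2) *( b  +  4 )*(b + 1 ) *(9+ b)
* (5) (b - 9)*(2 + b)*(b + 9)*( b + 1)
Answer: 4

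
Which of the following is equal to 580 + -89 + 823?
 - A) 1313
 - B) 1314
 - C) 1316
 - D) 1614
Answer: B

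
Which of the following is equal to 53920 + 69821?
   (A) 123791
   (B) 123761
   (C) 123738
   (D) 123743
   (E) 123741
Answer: E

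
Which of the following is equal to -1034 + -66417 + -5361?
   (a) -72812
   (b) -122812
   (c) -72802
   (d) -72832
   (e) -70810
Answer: a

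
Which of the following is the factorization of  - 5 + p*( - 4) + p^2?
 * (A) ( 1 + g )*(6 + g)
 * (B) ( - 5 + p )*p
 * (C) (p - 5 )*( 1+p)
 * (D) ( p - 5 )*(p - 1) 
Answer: C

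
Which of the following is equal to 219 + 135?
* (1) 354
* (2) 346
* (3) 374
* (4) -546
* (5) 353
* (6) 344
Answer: 1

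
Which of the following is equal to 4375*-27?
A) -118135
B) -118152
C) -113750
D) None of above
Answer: D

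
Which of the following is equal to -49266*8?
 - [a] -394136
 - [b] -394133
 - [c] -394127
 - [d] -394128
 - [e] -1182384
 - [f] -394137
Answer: d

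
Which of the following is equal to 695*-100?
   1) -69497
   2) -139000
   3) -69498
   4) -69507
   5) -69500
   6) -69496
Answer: 5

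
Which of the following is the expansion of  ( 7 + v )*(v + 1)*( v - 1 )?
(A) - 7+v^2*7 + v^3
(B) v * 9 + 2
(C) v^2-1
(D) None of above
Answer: D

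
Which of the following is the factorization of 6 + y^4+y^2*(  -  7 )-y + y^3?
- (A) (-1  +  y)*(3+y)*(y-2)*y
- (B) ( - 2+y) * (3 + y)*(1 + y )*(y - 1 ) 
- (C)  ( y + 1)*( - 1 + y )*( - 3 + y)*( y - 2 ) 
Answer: B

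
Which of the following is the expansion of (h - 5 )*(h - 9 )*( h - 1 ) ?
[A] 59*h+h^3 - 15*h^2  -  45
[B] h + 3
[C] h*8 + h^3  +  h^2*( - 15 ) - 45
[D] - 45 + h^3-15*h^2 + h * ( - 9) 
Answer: A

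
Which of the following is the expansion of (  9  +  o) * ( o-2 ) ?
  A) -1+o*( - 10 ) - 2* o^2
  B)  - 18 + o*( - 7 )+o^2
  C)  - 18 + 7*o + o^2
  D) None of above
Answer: C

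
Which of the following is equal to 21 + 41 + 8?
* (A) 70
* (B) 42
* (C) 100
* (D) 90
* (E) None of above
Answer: A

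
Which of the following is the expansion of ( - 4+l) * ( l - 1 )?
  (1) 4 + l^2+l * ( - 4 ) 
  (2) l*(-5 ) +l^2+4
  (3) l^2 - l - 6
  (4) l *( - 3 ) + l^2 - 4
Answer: 2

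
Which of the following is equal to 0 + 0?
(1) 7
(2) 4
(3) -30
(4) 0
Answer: 4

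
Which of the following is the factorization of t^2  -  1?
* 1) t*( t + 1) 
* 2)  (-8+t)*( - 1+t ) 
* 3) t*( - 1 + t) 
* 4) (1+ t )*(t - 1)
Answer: 4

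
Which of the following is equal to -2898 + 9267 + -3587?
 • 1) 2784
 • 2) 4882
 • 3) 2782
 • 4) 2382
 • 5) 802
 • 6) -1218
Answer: 3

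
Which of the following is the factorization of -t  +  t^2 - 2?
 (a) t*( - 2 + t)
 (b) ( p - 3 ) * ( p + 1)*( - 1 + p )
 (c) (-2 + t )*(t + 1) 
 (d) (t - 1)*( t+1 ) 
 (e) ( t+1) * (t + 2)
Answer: c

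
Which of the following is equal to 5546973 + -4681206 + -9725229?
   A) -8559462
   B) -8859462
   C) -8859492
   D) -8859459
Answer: B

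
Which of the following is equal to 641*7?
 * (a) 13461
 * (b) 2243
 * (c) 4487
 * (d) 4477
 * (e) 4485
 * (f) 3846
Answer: c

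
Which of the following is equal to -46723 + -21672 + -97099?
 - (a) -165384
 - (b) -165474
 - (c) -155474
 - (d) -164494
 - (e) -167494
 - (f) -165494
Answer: f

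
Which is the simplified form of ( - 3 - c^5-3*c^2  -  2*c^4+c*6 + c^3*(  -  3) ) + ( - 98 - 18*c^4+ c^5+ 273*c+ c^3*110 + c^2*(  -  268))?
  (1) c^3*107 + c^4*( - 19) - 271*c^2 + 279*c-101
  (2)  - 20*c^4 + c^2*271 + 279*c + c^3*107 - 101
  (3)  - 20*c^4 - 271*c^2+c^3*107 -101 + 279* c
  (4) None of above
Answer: 3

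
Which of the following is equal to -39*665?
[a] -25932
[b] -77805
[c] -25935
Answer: c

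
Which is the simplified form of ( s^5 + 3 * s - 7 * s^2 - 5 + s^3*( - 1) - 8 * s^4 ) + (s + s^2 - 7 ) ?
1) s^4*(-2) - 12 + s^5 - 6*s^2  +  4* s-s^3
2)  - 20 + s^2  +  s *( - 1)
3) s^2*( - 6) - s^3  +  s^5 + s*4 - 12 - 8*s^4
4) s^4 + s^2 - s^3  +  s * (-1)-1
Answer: 3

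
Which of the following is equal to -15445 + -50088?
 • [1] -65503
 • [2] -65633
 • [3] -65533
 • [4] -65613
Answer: 3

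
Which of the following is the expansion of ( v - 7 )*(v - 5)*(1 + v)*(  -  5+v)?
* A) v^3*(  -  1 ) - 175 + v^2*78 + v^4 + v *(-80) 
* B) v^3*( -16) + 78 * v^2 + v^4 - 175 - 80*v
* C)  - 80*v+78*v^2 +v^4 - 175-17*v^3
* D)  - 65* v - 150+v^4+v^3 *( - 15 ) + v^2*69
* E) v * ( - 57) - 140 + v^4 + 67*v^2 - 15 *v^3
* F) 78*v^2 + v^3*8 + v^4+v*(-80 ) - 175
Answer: B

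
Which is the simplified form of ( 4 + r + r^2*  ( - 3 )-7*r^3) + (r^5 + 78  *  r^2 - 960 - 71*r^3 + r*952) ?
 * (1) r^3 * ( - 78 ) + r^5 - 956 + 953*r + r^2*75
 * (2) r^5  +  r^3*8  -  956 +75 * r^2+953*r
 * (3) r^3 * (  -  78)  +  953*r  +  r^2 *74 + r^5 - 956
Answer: 1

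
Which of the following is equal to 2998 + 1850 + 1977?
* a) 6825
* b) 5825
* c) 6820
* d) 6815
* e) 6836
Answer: a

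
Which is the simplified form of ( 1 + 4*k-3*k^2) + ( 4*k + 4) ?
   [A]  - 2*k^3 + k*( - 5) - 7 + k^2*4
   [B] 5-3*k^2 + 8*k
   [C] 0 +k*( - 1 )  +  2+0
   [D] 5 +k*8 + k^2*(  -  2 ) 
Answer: B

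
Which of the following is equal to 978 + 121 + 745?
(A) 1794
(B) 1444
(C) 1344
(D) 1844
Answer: D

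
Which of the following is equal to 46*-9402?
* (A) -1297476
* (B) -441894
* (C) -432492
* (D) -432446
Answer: C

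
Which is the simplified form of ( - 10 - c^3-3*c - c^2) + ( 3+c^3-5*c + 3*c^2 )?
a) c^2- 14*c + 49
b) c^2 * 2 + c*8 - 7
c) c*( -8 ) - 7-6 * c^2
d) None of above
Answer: d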